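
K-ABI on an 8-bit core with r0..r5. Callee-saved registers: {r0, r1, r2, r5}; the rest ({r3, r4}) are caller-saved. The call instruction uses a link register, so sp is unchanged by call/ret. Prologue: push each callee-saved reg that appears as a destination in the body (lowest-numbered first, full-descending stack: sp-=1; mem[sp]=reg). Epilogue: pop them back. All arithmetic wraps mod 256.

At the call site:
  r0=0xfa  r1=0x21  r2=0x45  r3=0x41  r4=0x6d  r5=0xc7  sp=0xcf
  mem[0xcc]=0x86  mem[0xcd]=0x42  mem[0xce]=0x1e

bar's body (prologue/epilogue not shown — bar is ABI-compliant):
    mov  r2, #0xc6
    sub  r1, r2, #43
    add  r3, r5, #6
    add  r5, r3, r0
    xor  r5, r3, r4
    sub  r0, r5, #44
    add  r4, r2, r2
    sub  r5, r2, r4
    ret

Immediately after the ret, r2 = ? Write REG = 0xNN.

REG = 0x45

prologue: push r0 → mem[0xce]=0xfa, sp=0xce
prologue: push r1 → mem[0xcd]=0x21, sp=0xcd
prologue: push r2 → mem[0xcc]=0x45, sp=0xcc
prologue: push r5 → mem[0xcb]=0xc7, sp=0xcb
body[0] mov  r2, #0xc6 → r2=0xc6
body[1] sub  r1, r2, #43 → r1=0x9b
body[2] add  r3, r5, #6 → r3=0xcd
body[3] add  r5, r3, r0 → r5=0xc7
body[4] xor  r5, r3, r4 → r5=0xa0
body[5] sub  r0, r5, #44 → r0=0x74
body[6] add  r4, r2, r2 → r4=0x8c
body[7] sub  r5, r2, r4 → r5=0x3a
epilogue: pop r5=0xc7, sp=0xcc
epilogue: pop r2=0x45, sp=0xcd
epilogue: pop r1=0x21, sp=0xce
epilogue: pop r0=0xfa, sp=0xcf
r2 is callee-saved → restored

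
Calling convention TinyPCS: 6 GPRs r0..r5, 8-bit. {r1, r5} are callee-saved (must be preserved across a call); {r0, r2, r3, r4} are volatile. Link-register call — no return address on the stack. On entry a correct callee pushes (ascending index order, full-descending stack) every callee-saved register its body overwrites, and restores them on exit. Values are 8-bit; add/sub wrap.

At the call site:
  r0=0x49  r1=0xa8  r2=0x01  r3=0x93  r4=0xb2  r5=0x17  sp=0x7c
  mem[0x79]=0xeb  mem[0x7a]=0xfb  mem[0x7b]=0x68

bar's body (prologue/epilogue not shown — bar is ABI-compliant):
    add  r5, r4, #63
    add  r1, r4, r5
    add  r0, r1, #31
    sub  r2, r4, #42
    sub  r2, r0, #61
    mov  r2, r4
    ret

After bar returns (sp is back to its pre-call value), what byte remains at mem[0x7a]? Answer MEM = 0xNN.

prologue: push r1 → mem[0x7b]=0xa8, sp=0x7b
prologue: push r5 → mem[0x7a]=0x17, sp=0x7a
body[0] add  r5, r4, #63 → r5=0xf1
body[1] add  r1, r4, r5 → r1=0xa3
body[2] add  r0, r1, #31 → r0=0xc2
body[3] sub  r2, r4, #42 → r2=0x88
body[4] sub  r2, r0, #61 → r2=0x85
body[5] mov  r2, r4 → r2=0xb2
epilogue: pop r5=0x17, sp=0x7b
epilogue: pop r1=0xa8, sp=0x7c
prologue pushed ['r1', 'r5'] at ['0x7b', '0x7a']

MEM = 0x17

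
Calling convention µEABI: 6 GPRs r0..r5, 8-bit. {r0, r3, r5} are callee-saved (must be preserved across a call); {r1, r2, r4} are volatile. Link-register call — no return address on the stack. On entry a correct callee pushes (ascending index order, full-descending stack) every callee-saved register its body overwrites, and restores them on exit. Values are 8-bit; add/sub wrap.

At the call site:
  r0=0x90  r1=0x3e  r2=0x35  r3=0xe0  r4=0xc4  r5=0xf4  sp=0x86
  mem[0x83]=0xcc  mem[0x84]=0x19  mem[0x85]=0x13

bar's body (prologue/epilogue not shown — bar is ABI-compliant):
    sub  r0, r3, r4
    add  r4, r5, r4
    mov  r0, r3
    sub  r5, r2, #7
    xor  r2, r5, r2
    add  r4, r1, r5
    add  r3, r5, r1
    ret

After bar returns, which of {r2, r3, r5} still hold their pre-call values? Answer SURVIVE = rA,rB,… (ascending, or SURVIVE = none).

SURVIVE = r3,r5

prologue: push r0 -> mem[0x85]=0x90, sp=0x85
prologue: push r3 -> mem[0x84]=0xe0, sp=0x84
prologue: push r5 -> mem[0x83]=0xf4, sp=0x83
body[0] sub  r0, r3, r4 -> r0=0x1c
body[1] add  r4, r5, r4 -> r4=0xb8
body[2] mov  r0, r3 -> r0=0xe0
body[3] sub  r5, r2, #7 -> r5=0x2e
body[4] xor  r2, r5, r2 -> r2=0x1b
body[5] add  r4, r1, r5 -> r4=0x6c
body[6] add  r3, r5, r1 -> r3=0x6c
epilogue: pop r5=0xf4, sp=0x84
epilogue: pop r3=0xe0, sp=0x85
epilogue: pop r0=0x90, sp=0x86
r2: caller-saved, written=True
r3: callee-saved, written=True
r5: callee-saved, written=True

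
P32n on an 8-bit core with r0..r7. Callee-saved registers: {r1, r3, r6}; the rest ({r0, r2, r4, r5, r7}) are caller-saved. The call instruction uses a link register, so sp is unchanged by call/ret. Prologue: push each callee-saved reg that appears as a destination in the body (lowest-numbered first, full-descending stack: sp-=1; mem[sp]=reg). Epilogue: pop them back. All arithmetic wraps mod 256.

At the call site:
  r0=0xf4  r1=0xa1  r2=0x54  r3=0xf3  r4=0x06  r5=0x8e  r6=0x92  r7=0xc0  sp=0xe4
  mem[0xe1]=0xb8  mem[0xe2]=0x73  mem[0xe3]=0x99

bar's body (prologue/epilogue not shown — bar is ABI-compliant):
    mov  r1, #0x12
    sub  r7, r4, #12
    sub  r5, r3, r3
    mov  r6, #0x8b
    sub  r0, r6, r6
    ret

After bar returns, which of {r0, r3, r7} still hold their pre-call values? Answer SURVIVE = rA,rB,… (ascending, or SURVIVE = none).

prologue: push r1 -> mem[0xe3]=0xa1, sp=0xe3
prologue: push r6 -> mem[0xe2]=0x92, sp=0xe2
body[0] mov  r1, #0x12 -> r1=0x12
body[1] sub  r7, r4, #12 -> r7=0xfa
body[2] sub  r5, r3, r3 -> r5=0x00
body[3] mov  r6, #0x8b -> r6=0x8b
body[4] sub  r0, r6, r6 -> r0=0x00
epilogue: pop r6=0x92, sp=0xe3
epilogue: pop r1=0xa1, sp=0xe4
r0: caller-saved, written=True
r3: callee-saved, written=False
r7: caller-saved, written=True

SURVIVE = r3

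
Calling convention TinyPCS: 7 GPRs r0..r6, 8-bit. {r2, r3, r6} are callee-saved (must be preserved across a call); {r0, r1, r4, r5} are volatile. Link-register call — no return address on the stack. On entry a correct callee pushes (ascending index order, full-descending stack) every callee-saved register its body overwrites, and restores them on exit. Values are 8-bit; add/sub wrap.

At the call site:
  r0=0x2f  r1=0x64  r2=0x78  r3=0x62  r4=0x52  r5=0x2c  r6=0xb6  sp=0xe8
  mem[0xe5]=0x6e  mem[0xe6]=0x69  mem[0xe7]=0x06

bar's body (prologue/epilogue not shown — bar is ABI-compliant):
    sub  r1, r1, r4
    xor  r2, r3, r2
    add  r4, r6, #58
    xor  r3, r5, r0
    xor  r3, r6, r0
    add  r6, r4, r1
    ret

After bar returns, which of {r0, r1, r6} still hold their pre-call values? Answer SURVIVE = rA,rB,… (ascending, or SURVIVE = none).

prologue: push r2 -> mem[0xe7]=0x78, sp=0xe7
prologue: push r3 -> mem[0xe6]=0x62, sp=0xe6
prologue: push r6 -> mem[0xe5]=0xb6, sp=0xe5
body[0] sub  r1, r1, r4 -> r1=0x12
body[1] xor  r2, r3, r2 -> r2=0x1a
body[2] add  r4, r6, #58 -> r4=0xf0
body[3] xor  r3, r5, r0 -> r3=0x03
body[4] xor  r3, r6, r0 -> r3=0x99
body[5] add  r6, r4, r1 -> r6=0x02
epilogue: pop r6=0xb6, sp=0xe6
epilogue: pop r3=0x62, sp=0xe7
epilogue: pop r2=0x78, sp=0xe8
r0: caller-saved, written=False
r1: caller-saved, written=True
r6: callee-saved, written=True

SURVIVE = r0,r6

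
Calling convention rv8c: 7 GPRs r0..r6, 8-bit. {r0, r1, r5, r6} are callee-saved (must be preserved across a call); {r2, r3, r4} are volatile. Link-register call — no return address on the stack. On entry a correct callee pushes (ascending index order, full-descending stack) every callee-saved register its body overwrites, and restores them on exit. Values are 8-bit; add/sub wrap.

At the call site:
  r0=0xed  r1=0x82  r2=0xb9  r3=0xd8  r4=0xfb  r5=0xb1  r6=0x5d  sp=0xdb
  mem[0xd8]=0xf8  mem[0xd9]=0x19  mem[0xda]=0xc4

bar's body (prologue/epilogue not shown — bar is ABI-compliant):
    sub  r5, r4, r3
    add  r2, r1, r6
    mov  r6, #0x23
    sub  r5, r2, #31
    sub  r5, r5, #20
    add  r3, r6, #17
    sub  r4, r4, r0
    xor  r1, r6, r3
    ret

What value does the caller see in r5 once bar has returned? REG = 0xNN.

REG = 0xb1

prologue: push r1 → mem[0xda]=0x82, sp=0xda
prologue: push r5 → mem[0xd9]=0xb1, sp=0xd9
prologue: push r6 → mem[0xd8]=0x5d, sp=0xd8
body[0] sub  r5, r4, r3 → r5=0x23
body[1] add  r2, r1, r6 → r2=0xdf
body[2] mov  r6, #0x23 → r6=0x23
body[3] sub  r5, r2, #31 → r5=0xc0
body[4] sub  r5, r5, #20 → r5=0xac
body[5] add  r3, r6, #17 → r3=0x34
body[6] sub  r4, r4, r0 → r4=0x0e
body[7] xor  r1, r6, r3 → r1=0x17
epilogue: pop r6=0x5d, sp=0xd9
epilogue: pop r5=0xb1, sp=0xda
epilogue: pop r1=0x82, sp=0xdb
r5 is callee-saved → restored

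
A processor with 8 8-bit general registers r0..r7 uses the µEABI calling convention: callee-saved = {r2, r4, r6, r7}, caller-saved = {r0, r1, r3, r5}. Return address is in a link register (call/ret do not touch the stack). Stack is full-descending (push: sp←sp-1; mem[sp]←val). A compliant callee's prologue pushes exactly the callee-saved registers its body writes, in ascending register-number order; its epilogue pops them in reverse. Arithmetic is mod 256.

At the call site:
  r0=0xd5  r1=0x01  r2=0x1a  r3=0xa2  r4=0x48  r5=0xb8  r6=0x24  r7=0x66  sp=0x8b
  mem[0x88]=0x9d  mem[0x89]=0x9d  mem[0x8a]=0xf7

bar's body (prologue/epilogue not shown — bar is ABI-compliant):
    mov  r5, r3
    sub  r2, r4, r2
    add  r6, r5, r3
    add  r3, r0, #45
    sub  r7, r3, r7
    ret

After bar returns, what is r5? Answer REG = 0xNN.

prologue: push r2 → mem[0x8a]=0x1a, sp=0x8a
prologue: push r6 → mem[0x89]=0x24, sp=0x89
prologue: push r7 → mem[0x88]=0x66, sp=0x88
body[0] mov  r5, r3 → r5=0xa2
body[1] sub  r2, r4, r2 → r2=0x2e
body[2] add  r6, r5, r3 → r6=0x44
body[3] add  r3, r0, #45 → r3=0x02
body[4] sub  r7, r3, r7 → r7=0x9c
epilogue: pop r7=0x66, sp=0x89
epilogue: pop r6=0x24, sp=0x8a
epilogue: pop r2=0x1a, sp=0x8b
r5 is caller-saved → body value

REG = 0xa2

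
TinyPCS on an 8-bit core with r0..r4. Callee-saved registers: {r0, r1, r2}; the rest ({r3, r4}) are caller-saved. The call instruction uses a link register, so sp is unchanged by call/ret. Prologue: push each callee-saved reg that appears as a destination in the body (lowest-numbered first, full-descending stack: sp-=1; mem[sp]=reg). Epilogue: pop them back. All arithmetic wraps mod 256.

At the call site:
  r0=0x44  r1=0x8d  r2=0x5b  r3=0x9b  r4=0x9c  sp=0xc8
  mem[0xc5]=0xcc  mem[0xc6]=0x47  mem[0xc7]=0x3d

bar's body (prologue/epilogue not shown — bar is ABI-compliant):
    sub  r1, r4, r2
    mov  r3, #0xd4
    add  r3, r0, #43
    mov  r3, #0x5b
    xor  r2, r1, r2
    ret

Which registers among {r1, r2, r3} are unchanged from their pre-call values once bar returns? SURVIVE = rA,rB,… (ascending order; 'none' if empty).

prologue: push r1 -> mem[0xc7]=0x8d, sp=0xc7
prologue: push r2 -> mem[0xc6]=0x5b, sp=0xc6
body[0] sub  r1, r4, r2 -> r1=0x41
body[1] mov  r3, #0xd4 -> r3=0xd4
body[2] add  r3, r0, #43 -> r3=0x6f
body[3] mov  r3, #0x5b -> r3=0x5b
body[4] xor  r2, r1, r2 -> r2=0x1a
epilogue: pop r2=0x5b, sp=0xc7
epilogue: pop r1=0x8d, sp=0xc8
r1: callee-saved, written=True
r2: callee-saved, written=True
r3: caller-saved, written=True

SURVIVE = r1,r2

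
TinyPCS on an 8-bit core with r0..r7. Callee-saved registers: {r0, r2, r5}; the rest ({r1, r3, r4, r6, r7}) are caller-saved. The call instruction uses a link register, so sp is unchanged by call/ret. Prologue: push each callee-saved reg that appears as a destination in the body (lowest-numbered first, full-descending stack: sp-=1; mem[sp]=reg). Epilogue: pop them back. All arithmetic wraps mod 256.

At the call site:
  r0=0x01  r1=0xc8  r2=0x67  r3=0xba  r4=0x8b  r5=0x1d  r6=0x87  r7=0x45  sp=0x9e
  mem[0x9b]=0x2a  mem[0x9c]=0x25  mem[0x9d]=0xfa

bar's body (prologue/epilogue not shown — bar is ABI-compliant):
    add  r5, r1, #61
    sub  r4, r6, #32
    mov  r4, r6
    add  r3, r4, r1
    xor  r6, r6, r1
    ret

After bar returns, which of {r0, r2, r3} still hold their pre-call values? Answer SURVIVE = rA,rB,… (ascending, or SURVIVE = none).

SURVIVE = r0,r2

prologue: push r5 -> mem[0x9d]=0x1d, sp=0x9d
body[0] add  r5, r1, #61 -> r5=0x05
body[1] sub  r4, r6, #32 -> r4=0x67
body[2] mov  r4, r6 -> r4=0x87
body[3] add  r3, r4, r1 -> r3=0x4f
body[4] xor  r6, r6, r1 -> r6=0x4f
epilogue: pop r5=0x1d, sp=0x9e
r0: callee-saved, written=False
r2: callee-saved, written=False
r3: caller-saved, written=True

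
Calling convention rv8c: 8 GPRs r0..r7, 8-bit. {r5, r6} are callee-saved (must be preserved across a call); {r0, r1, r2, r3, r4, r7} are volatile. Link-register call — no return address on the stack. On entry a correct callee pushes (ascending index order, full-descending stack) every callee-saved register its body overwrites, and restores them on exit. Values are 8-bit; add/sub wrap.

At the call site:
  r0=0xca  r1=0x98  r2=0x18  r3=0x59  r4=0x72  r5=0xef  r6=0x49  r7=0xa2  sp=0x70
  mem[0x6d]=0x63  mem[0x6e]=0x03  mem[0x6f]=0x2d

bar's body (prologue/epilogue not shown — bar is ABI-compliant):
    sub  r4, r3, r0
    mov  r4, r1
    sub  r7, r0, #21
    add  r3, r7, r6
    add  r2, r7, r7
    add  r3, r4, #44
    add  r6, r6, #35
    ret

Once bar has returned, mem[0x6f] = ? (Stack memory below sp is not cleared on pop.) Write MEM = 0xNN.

MEM = 0x49

prologue: push r6 -> mem[0x6f]=0x49, sp=0x6f
body[0] sub  r4, r3, r0 -> r4=0x8f
body[1] mov  r4, r1 -> r4=0x98
body[2] sub  r7, r0, #21 -> r7=0xb5
body[3] add  r3, r7, r6 -> r3=0xfe
body[4] add  r2, r7, r7 -> r2=0x6a
body[5] add  r3, r4, #44 -> r3=0xc4
body[6] add  r6, r6, #35 -> r6=0x6c
epilogue: pop r6=0x49, sp=0x70
prologue pushed ['r6'] at ['0x6f']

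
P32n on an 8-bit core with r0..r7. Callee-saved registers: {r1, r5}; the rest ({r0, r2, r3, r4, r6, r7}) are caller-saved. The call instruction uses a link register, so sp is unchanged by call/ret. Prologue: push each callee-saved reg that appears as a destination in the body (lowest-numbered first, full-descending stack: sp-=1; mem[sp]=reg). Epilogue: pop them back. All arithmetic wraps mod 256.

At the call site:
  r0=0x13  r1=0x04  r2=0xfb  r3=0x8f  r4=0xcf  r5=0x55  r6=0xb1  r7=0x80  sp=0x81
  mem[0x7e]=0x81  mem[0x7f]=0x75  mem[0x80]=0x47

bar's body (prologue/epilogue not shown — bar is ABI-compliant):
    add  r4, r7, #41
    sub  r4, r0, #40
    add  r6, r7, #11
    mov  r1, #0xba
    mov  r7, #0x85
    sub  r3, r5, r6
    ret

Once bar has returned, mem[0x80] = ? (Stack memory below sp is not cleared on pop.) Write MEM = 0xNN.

MEM = 0x04

prologue: push r1 -> mem[0x80]=0x04, sp=0x80
body[0] add  r4, r7, #41 -> r4=0xa9
body[1] sub  r4, r0, #40 -> r4=0xeb
body[2] add  r6, r7, #11 -> r6=0x8b
body[3] mov  r1, #0xba -> r1=0xba
body[4] mov  r7, #0x85 -> r7=0x85
body[5] sub  r3, r5, r6 -> r3=0xca
epilogue: pop r1=0x04, sp=0x81
prologue pushed ['r1'] at ['0x80']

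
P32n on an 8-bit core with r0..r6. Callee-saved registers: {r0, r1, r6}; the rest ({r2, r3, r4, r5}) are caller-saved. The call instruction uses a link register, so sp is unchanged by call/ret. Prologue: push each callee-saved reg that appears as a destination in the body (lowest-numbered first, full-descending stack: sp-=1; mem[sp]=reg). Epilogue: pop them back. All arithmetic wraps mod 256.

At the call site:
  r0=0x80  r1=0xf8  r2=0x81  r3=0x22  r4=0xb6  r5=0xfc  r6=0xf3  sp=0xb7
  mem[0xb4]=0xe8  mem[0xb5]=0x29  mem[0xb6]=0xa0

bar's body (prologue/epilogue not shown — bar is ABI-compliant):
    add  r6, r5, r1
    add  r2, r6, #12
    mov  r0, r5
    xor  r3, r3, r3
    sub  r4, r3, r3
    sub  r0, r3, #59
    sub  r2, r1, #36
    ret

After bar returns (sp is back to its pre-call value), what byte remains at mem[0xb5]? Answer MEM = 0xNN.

MEM = 0xf3

prologue: push r0 -> mem[0xb6]=0x80, sp=0xb6
prologue: push r6 -> mem[0xb5]=0xf3, sp=0xb5
body[0] add  r6, r5, r1 -> r6=0xf4
body[1] add  r2, r6, #12 -> r2=0x00
body[2] mov  r0, r5 -> r0=0xfc
body[3] xor  r3, r3, r3 -> r3=0x00
body[4] sub  r4, r3, r3 -> r4=0x00
body[5] sub  r0, r3, #59 -> r0=0xc5
body[6] sub  r2, r1, #36 -> r2=0xd4
epilogue: pop r6=0xf3, sp=0xb6
epilogue: pop r0=0x80, sp=0xb7
prologue pushed ['r0', 'r6'] at ['0xb6', '0xb5']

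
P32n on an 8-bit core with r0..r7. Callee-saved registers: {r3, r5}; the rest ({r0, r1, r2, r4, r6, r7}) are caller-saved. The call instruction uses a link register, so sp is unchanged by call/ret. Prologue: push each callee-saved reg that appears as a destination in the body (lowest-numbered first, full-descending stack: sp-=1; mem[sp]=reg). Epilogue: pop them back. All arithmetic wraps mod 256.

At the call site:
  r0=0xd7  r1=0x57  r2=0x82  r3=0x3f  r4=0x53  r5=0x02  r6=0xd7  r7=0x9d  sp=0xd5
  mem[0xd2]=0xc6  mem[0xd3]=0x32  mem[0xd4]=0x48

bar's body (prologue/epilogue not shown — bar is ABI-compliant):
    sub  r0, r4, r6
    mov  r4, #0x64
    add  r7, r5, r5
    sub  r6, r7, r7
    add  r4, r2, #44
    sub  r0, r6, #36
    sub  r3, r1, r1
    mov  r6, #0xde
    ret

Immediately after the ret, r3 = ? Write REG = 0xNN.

prologue: push r3 -> mem[0xd4]=0x3f, sp=0xd4
body[0] sub  r0, r4, r6 -> r0=0x7c
body[1] mov  r4, #0x64 -> r4=0x64
body[2] add  r7, r5, r5 -> r7=0x04
body[3] sub  r6, r7, r7 -> r6=0x00
body[4] add  r4, r2, #44 -> r4=0xae
body[5] sub  r0, r6, #36 -> r0=0xdc
body[6] sub  r3, r1, r1 -> r3=0x00
body[7] mov  r6, #0xde -> r6=0xde
epilogue: pop r3=0x3f, sp=0xd5
r3 is callee-saved -> restored

REG = 0x3f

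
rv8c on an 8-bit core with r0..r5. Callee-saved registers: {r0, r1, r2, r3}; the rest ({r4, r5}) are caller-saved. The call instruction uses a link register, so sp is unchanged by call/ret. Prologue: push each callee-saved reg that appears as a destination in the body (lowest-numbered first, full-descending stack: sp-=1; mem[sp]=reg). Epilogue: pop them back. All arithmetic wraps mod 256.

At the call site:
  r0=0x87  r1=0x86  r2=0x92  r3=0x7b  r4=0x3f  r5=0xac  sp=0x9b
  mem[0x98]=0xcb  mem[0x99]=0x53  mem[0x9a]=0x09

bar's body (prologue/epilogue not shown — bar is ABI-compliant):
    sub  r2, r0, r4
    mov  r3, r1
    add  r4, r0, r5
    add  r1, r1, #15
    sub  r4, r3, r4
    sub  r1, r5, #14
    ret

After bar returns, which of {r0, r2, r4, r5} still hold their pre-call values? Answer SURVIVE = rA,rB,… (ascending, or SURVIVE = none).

prologue: push r1 → mem[0x9a]=0x86, sp=0x9a
prologue: push r2 → mem[0x99]=0x92, sp=0x99
prologue: push r3 → mem[0x98]=0x7b, sp=0x98
body[0] sub  r2, r0, r4 → r2=0x48
body[1] mov  r3, r1 → r3=0x86
body[2] add  r4, r0, r5 → r4=0x33
body[3] add  r1, r1, #15 → r1=0x95
body[4] sub  r4, r3, r4 → r4=0x53
body[5] sub  r1, r5, #14 → r1=0x9e
epilogue: pop r3=0x7b, sp=0x99
epilogue: pop r2=0x92, sp=0x9a
epilogue: pop r1=0x86, sp=0x9b
r0: callee-saved, written=False
r2: callee-saved, written=True
r4: caller-saved, written=True
r5: caller-saved, written=False

SURVIVE = r0,r2,r5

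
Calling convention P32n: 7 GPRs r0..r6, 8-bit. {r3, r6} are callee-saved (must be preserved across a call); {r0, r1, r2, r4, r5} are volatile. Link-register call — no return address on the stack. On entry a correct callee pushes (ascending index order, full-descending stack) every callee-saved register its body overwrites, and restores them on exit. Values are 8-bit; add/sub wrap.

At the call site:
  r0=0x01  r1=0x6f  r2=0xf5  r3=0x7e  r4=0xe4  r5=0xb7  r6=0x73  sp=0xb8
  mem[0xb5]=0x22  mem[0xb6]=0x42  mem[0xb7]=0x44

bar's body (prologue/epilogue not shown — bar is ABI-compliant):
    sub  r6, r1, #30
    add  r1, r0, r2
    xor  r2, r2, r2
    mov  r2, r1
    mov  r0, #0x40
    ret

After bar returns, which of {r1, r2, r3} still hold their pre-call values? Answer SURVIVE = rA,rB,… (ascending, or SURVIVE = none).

SURVIVE = r3

prologue: push r6 → mem[0xb7]=0x73, sp=0xb7
body[0] sub  r6, r1, #30 → r6=0x51
body[1] add  r1, r0, r2 → r1=0xf6
body[2] xor  r2, r2, r2 → r2=0x00
body[3] mov  r2, r1 → r2=0xf6
body[4] mov  r0, #0x40 → r0=0x40
epilogue: pop r6=0x73, sp=0xb8
r1: caller-saved, written=True
r2: caller-saved, written=True
r3: callee-saved, written=False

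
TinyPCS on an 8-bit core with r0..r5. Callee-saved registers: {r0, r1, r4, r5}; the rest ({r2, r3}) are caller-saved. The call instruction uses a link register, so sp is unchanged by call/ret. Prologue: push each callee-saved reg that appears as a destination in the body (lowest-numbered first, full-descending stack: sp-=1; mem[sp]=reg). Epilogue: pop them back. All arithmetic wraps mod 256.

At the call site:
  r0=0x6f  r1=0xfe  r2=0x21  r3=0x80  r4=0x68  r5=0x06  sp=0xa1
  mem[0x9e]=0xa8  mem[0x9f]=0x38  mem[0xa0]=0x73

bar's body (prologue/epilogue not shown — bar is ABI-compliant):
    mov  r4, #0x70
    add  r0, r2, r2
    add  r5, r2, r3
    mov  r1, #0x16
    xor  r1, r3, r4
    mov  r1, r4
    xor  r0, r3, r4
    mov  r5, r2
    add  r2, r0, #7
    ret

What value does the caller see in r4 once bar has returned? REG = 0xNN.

REG = 0x68

prologue: push r0 → mem[0xa0]=0x6f, sp=0xa0
prologue: push r1 → mem[0x9f]=0xfe, sp=0x9f
prologue: push r4 → mem[0x9e]=0x68, sp=0x9e
prologue: push r5 → mem[0x9d]=0x06, sp=0x9d
body[0] mov  r4, #0x70 → r4=0x70
body[1] add  r0, r2, r2 → r0=0x42
body[2] add  r5, r2, r3 → r5=0xa1
body[3] mov  r1, #0x16 → r1=0x16
body[4] xor  r1, r3, r4 → r1=0xf0
body[5] mov  r1, r4 → r1=0x70
body[6] xor  r0, r3, r4 → r0=0xf0
body[7] mov  r5, r2 → r5=0x21
body[8] add  r2, r0, #7 → r2=0xf7
epilogue: pop r5=0x06, sp=0x9e
epilogue: pop r4=0x68, sp=0x9f
epilogue: pop r1=0xfe, sp=0xa0
epilogue: pop r0=0x6f, sp=0xa1
r4 is callee-saved → restored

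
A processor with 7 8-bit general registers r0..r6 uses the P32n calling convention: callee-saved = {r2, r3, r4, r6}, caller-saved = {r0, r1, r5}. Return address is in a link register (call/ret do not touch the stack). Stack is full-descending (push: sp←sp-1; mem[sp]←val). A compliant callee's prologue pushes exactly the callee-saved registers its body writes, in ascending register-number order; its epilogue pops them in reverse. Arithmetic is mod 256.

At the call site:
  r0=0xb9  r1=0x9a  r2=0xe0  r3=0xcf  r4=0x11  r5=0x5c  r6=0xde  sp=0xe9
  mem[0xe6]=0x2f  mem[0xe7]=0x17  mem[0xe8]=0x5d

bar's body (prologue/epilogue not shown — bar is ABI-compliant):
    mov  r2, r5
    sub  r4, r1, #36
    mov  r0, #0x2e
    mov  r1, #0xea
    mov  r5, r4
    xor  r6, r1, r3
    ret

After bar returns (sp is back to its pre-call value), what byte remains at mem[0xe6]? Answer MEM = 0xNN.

MEM = 0xde

prologue: push r2 → mem[0xe8]=0xe0, sp=0xe8
prologue: push r4 → mem[0xe7]=0x11, sp=0xe7
prologue: push r6 → mem[0xe6]=0xde, sp=0xe6
body[0] mov  r2, r5 → r2=0x5c
body[1] sub  r4, r1, #36 → r4=0x76
body[2] mov  r0, #0x2e → r0=0x2e
body[3] mov  r1, #0xea → r1=0xea
body[4] mov  r5, r4 → r5=0x76
body[5] xor  r6, r1, r3 → r6=0x25
epilogue: pop r6=0xde, sp=0xe7
epilogue: pop r4=0x11, sp=0xe8
epilogue: pop r2=0xe0, sp=0xe9
prologue pushed ['r2', 'r4', 'r6'] at ['0xe8', '0xe7', '0xe6']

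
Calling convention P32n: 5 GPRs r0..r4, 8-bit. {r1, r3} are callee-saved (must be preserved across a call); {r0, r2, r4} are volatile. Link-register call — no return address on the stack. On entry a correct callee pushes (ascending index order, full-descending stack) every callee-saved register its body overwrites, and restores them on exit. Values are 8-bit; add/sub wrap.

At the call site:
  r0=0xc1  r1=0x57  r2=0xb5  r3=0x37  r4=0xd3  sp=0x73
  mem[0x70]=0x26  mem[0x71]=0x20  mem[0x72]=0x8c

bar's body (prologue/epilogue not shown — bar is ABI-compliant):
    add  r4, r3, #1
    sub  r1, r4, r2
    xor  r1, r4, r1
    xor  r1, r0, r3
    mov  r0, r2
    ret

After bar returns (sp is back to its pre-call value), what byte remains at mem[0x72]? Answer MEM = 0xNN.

prologue: push r1 -> mem[0x72]=0x57, sp=0x72
body[0] add  r4, r3, #1 -> r4=0x38
body[1] sub  r1, r4, r2 -> r1=0x83
body[2] xor  r1, r4, r1 -> r1=0xbb
body[3] xor  r1, r0, r3 -> r1=0xf6
body[4] mov  r0, r2 -> r0=0xb5
epilogue: pop r1=0x57, sp=0x73
prologue pushed ['r1'] at ['0x72']

MEM = 0x57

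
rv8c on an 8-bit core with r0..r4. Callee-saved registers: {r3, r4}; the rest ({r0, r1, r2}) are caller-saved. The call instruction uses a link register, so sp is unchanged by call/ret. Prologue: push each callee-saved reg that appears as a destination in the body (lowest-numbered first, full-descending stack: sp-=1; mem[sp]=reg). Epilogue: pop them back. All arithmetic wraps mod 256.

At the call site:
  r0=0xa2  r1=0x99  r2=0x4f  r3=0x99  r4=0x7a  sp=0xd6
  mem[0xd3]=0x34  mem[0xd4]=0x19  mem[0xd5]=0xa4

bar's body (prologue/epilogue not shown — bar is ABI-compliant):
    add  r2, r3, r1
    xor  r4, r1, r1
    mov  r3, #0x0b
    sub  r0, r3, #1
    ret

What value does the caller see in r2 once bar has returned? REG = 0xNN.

REG = 0x32

prologue: push r3 -> mem[0xd5]=0x99, sp=0xd5
prologue: push r4 -> mem[0xd4]=0x7a, sp=0xd4
body[0] add  r2, r3, r1 -> r2=0x32
body[1] xor  r4, r1, r1 -> r4=0x00
body[2] mov  r3, #0x0b -> r3=0x0b
body[3] sub  r0, r3, #1 -> r0=0x0a
epilogue: pop r4=0x7a, sp=0xd5
epilogue: pop r3=0x99, sp=0xd6
r2 is caller-saved -> body value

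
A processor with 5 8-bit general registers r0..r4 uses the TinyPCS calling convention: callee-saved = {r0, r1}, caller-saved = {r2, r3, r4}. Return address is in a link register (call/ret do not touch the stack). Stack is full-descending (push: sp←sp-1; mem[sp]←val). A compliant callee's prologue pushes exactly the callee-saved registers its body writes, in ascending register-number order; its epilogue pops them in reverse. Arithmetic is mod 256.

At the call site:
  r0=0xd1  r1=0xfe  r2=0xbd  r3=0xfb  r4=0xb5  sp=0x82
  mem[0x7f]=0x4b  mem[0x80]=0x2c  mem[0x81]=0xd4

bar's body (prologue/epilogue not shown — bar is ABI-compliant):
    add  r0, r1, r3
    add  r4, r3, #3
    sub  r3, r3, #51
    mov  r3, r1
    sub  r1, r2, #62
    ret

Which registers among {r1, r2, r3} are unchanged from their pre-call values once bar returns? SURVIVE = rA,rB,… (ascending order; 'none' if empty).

SURVIVE = r1,r2

prologue: push r0 -> mem[0x81]=0xd1, sp=0x81
prologue: push r1 -> mem[0x80]=0xfe, sp=0x80
body[0] add  r0, r1, r3 -> r0=0xf9
body[1] add  r4, r3, #3 -> r4=0xfe
body[2] sub  r3, r3, #51 -> r3=0xc8
body[3] mov  r3, r1 -> r3=0xfe
body[4] sub  r1, r2, #62 -> r1=0x7f
epilogue: pop r1=0xfe, sp=0x81
epilogue: pop r0=0xd1, sp=0x82
r1: callee-saved, written=True
r2: caller-saved, written=False
r3: caller-saved, written=True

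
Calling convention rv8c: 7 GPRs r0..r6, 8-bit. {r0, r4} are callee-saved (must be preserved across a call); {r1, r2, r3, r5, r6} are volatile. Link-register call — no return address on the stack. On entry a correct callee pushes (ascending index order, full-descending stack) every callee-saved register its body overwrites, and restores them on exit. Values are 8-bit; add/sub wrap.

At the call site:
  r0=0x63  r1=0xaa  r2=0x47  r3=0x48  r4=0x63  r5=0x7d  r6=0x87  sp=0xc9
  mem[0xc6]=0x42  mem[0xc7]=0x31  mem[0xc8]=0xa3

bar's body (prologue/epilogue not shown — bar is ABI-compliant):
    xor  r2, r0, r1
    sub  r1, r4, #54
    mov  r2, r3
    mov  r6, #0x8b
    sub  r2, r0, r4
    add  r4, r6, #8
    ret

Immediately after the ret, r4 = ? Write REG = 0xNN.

prologue: push r4 → mem[0xc8]=0x63, sp=0xc8
body[0] xor  r2, r0, r1 → r2=0xc9
body[1] sub  r1, r4, #54 → r1=0x2d
body[2] mov  r2, r3 → r2=0x48
body[3] mov  r6, #0x8b → r6=0x8b
body[4] sub  r2, r0, r4 → r2=0x00
body[5] add  r4, r6, #8 → r4=0x93
epilogue: pop r4=0x63, sp=0xc9
r4 is callee-saved → restored

REG = 0x63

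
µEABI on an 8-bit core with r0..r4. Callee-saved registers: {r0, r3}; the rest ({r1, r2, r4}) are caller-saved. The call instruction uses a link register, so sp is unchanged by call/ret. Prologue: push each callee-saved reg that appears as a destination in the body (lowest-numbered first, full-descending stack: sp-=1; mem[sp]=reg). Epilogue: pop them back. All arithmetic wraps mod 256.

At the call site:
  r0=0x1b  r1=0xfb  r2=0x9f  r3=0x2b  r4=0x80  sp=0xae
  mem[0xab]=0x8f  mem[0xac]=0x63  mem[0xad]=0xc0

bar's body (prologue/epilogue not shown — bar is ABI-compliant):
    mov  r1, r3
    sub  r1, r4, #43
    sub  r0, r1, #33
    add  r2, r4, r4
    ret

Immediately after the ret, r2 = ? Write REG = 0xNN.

REG = 0x00

prologue: push r0 → mem[0xad]=0x1b, sp=0xad
body[0] mov  r1, r3 → r1=0x2b
body[1] sub  r1, r4, #43 → r1=0x55
body[2] sub  r0, r1, #33 → r0=0x34
body[3] add  r2, r4, r4 → r2=0x00
epilogue: pop r0=0x1b, sp=0xae
r2 is caller-saved → body value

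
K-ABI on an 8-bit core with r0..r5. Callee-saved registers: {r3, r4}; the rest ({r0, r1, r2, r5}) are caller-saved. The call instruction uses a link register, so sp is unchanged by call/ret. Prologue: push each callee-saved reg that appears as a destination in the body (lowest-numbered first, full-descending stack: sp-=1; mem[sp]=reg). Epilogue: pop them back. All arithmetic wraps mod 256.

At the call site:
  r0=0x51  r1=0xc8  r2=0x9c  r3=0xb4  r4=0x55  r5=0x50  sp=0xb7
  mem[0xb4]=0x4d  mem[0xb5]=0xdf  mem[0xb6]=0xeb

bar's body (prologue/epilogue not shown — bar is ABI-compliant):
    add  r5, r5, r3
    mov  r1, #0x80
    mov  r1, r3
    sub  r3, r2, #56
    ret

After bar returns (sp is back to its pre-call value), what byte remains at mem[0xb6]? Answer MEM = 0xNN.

prologue: push r3 -> mem[0xb6]=0xb4, sp=0xb6
body[0] add  r5, r5, r3 -> r5=0x04
body[1] mov  r1, #0x80 -> r1=0x80
body[2] mov  r1, r3 -> r1=0xb4
body[3] sub  r3, r2, #56 -> r3=0x64
epilogue: pop r3=0xb4, sp=0xb7
prologue pushed ['r3'] at ['0xb6']

MEM = 0xb4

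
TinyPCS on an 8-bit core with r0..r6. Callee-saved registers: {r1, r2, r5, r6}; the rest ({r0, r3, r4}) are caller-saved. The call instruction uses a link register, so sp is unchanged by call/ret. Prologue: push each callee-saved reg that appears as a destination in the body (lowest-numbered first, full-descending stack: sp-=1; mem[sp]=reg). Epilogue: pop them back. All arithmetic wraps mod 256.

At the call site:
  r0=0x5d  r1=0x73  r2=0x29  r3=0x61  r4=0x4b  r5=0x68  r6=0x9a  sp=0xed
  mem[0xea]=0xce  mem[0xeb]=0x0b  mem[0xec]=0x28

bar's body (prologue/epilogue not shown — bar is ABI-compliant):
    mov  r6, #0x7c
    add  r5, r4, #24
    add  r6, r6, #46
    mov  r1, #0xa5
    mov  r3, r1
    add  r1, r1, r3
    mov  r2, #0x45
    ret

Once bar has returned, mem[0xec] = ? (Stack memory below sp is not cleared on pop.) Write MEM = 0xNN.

prologue: push r1 -> mem[0xec]=0x73, sp=0xec
prologue: push r2 -> mem[0xeb]=0x29, sp=0xeb
prologue: push r5 -> mem[0xea]=0x68, sp=0xea
prologue: push r6 -> mem[0xe9]=0x9a, sp=0xe9
body[0] mov  r6, #0x7c -> r6=0x7c
body[1] add  r5, r4, #24 -> r5=0x63
body[2] add  r6, r6, #46 -> r6=0xaa
body[3] mov  r1, #0xa5 -> r1=0xa5
body[4] mov  r3, r1 -> r3=0xa5
body[5] add  r1, r1, r3 -> r1=0x4a
body[6] mov  r2, #0x45 -> r2=0x45
epilogue: pop r6=0x9a, sp=0xea
epilogue: pop r5=0x68, sp=0xeb
epilogue: pop r2=0x29, sp=0xec
epilogue: pop r1=0x73, sp=0xed
prologue pushed ['r1', 'r2', 'r5', 'r6'] at ['0xec', '0xeb', '0xea', '0xe9']

MEM = 0x73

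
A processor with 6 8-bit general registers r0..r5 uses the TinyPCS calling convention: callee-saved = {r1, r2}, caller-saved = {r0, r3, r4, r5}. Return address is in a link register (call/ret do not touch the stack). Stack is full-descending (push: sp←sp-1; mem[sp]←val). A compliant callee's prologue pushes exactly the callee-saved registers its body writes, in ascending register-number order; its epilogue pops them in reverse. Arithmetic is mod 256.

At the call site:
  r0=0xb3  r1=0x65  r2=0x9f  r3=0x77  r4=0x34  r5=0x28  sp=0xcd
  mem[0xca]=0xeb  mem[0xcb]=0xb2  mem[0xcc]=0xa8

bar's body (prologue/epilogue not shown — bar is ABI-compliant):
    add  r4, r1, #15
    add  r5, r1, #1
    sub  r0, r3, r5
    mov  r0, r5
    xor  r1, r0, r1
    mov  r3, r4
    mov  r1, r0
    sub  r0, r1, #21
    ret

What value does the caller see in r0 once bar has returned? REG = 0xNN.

prologue: push r1 → mem[0xcc]=0x65, sp=0xcc
body[0] add  r4, r1, #15 → r4=0x74
body[1] add  r5, r1, #1 → r5=0x66
body[2] sub  r0, r3, r5 → r0=0x11
body[3] mov  r0, r5 → r0=0x66
body[4] xor  r1, r0, r1 → r1=0x03
body[5] mov  r3, r4 → r3=0x74
body[6] mov  r1, r0 → r1=0x66
body[7] sub  r0, r1, #21 → r0=0x51
epilogue: pop r1=0x65, sp=0xcd
r0 is caller-saved → body value

REG = 0x51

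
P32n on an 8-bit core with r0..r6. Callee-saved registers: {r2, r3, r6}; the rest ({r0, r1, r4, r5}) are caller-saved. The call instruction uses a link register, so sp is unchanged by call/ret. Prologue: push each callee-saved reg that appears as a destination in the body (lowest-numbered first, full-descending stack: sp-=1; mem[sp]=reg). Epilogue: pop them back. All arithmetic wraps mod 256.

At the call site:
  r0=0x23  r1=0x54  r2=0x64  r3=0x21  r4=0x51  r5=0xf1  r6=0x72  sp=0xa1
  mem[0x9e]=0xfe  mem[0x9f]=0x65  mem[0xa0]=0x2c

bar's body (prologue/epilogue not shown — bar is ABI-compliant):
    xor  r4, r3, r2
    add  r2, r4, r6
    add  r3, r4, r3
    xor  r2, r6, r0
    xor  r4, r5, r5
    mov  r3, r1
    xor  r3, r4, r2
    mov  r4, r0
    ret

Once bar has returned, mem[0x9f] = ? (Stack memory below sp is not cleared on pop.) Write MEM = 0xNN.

prologue: push r2 -> mem[0xa0]=0x64, sp=0xa0
prologue: push r3 -> mem[0x9f]=0x21, sp=0x9f
body[0] xor  r4, r3, r2 -> r4=0x45
body[1] add  r2, r4, r6 -> r2=0xb7
body[2] add  r3, r4, r3 -> r3=0x66
body[3] xor  r2, r6, r0 -> r2=0x51
body[4] xor  r4, r5, r5 -> r4=0x00
body[5] mov  r3, r1 -> r3=0x54
body[6] xor  r3, r4, r2 -> r3=0x51
body[7] mov  r4, r0 -> r4=0x23
epilogue: pop r3=0x21, sp=0xa0
epilogue: pop r2=0x64, sp=0xa1
prologue pushed ['r2', 'r3'] at ['0xa0', '0x9f']

MEM = 0x21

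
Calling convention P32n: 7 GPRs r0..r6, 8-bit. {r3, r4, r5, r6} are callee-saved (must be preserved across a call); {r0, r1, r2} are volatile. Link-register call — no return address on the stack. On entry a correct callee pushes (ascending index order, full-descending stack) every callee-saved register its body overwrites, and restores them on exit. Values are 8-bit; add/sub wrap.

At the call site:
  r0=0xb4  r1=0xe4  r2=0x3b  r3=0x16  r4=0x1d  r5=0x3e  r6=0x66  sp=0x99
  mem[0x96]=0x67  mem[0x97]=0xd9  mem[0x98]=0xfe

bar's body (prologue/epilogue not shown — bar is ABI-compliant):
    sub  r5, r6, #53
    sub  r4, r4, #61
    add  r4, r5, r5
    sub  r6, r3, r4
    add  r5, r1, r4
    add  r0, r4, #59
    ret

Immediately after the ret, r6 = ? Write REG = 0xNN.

prologue: push r4 -> mem[0x98]=0x1d, sp=0x98
prologue: push r5 -> mem[0x97]=0x3e, sp=0x97
prologue: push r6 -> mem[0x96]=0x66, sp=0x96
body[0] sub  r5, r6, #53 -> r5=0x31
body[1] sub  r4, r4, #61 -> r4=0xe0
body[2] add  r4, r5, r5 -> r4=0x62
body[3] sub  r6, r3, r4 -> r6=0xb4
body[4] add  r5, r1, r4 -> r5=0x46
body[5] add  r0, r4, #59 -> r0=0x9d
epilogue: pop r6=0x66, sp=0x97
epilogue: pop r5=0x3e, sp=0x98
epilogue: pop r4=0x1d, sp=0x99
r6 is callee-saved -> restored

REG = 0x66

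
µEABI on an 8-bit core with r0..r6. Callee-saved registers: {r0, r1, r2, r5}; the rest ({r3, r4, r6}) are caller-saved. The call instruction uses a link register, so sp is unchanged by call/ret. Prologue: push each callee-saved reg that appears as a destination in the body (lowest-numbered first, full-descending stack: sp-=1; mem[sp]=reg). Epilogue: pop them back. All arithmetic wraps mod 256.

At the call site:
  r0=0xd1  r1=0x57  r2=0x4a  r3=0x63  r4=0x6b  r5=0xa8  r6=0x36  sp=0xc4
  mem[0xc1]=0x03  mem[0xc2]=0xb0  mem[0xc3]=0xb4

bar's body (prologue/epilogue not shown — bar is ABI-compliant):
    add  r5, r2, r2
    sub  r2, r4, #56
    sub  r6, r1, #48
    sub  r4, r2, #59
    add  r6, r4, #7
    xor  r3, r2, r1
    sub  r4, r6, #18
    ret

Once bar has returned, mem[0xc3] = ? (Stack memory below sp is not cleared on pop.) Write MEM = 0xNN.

MEM = 0x4a

prologue: push r2 -> mem[0xc3]=0x4a, sp=0xc3
prologue: push r5 -> mem[0xc2]=0xa8, sp=0xc2
body[0] add  r5, r2, r2 -> r5=0x94
body[1] sub  r2, r4, #56 -> r2=0x33
body[2] sub  r6, r1, #48 -> r6=0x27
body[3] sub  r4, r2, #59 -> r4=0xf8
body[4] add  r6, r4, #7 -> r6=0xff
body[5] xor  r3, r2, r1 -> r3=0x64
body[6] sub  r4, r6, #18 -> r4=0xed
epilogue: pop r5=0xa8, sp=0xc3
epilogue: pop r2=0x4a, sp=0xc4
prologue pushed ['r2', 'r5'] at ['0xc3', '0xc2']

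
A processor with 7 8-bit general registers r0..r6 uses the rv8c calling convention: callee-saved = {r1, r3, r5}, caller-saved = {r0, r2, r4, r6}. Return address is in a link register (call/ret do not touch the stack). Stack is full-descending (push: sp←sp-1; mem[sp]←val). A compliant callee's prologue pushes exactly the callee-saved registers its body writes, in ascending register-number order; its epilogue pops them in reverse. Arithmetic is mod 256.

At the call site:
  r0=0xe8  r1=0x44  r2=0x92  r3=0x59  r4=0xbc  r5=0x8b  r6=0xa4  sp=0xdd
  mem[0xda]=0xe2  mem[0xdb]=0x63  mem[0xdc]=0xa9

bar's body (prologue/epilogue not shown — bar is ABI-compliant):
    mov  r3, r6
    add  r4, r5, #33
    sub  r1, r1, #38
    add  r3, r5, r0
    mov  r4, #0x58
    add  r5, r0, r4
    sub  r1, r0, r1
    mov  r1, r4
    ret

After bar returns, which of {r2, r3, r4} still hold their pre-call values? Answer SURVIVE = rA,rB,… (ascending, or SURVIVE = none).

prologue: push r1 -> mem[0xdc]=0x44, sp=0xdc
prologue: push r3 -> mem[0xdb]=0x59, sp=0xdb
prologue: push r5 -> mem[0xda]=0x8b, sp=0xda
body[0] mov  r3, r6 -> r3=0xa4
body[1] add  r4, r5, #33 -> r4=0xac
body[2] sub  r1, r1, #38 -> r1=0x1e
body[3] add  r3, r5, r0 -> r3=0x73
body[4] mov  r4, #0x58 -> r4=0x58
body[5] add  r5, r0, r4 -> r5=0x40
body[6] sub  r1, r0, r1 -> r1=0xca
body[7] mov  r1, r4 -> r1=0x58
epilogue: pop r5=0x8b, sp=0xdb
epilogue: pop r3=0x59, sp=0xdc
epilogue: pop r1=0x44, sp=0xdd
r2: caller-saved, written=False
r3: callee-saved, written=True
r4: caller-saved, written=True

SURVIVE = r2,r3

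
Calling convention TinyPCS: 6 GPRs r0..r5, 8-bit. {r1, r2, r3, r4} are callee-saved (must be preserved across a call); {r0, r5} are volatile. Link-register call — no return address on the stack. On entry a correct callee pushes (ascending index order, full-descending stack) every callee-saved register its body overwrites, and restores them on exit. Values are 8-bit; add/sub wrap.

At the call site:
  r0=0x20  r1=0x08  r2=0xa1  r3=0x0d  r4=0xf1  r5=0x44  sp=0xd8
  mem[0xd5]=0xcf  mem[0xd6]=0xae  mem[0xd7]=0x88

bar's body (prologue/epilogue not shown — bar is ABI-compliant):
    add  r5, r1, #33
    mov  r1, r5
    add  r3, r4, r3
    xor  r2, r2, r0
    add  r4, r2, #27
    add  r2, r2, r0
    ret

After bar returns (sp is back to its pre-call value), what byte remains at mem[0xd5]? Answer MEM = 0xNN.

prologue: push r1 -> mem[0xd7]=0x08, sp=0xd7
prologue: push r2 -> mem[0xd6]=0xa1, sp=0xd6
prologue: push r3 -> mem[0xd5]=0x0d, sp=0xd5
prologue: push r4 -> mem[0xd4]=0xf1, sp=0xd4
body[0] add  r5, r1, #33 -> r5=0x29
body[1] mov  r1, r5 -> r1=0x29
body[2] add  r3, r4, r3 -> r3=0xfe
body[3] xor  r2, r2, r0 -> r2=0x81
body[4] add  r4, r2, #27 -> r4=0x9c
body[5] add  r2, r2, r0 -> r2=0xa1
epilogue: pop r4=0xf1, sp=0xd5
epilogue: pop r3=0x0d, sp=0xd6
epilogue: pop r2=0xa1, sp=0xd7
epilogue: pop r1=0x08, sp=0xd8
prologue pushed ['r1', 'r2', 'r3', 'r4'] at ['0xd7', '0xd6', '0xd5', '0xd4']

MEM = 0x0d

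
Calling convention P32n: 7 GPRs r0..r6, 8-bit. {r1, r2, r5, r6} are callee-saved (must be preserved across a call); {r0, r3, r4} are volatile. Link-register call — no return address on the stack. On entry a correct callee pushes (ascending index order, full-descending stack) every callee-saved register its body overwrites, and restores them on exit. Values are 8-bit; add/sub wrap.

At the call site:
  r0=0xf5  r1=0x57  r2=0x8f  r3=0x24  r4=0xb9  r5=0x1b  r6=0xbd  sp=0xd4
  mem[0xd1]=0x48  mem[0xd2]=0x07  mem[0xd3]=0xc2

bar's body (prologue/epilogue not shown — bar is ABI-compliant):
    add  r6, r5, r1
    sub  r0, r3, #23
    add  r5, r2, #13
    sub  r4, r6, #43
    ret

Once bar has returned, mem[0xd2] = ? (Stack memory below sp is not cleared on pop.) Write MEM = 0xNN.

MEM = 0xbd

prologue: push r5 -> mem[0xd3]=0x1b, sp=0xd3
prologue: push r6 -> mem[0xd2]=0xbd, sp=0xd2
body[0] add  r6, r5, r1 -> r6=0x72
body[1] sub  r0, r3, #23 -> r0=0x0d
body[2] add  r5, r2, #13 -> r5=0x9c
body[3] sub  r4, r6, #43 -> r4=0x47
epilogue: pop r6=0xbd, sp=0xd3
epilogue: pop r5=0x1b, sp=0xd4
prologue pushed ['r5', 'r6'] at ['0xd3', '0xd2']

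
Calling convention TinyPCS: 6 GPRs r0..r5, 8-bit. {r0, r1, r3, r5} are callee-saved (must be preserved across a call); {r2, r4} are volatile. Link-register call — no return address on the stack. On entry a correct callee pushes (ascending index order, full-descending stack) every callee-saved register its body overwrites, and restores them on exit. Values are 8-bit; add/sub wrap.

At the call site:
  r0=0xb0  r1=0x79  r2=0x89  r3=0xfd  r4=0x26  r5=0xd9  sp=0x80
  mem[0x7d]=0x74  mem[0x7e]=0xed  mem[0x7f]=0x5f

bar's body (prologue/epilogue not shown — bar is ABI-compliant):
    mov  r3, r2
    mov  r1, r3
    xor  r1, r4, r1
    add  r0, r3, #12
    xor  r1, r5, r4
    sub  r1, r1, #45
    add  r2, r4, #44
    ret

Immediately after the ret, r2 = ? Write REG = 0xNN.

prologue: push r0 -> mem[0x7f]=0xb0, sp=0x7f
prologue: push r1 -> mem[0x7e]=0x79, sp=0x7e
prologue: push r3 -> mem[0x7d]=0xfd, sp=0x7d
body[0] mov  r3, r2 -> r3=0x89
body[1] mov  r1, r3 -> r1=0x89
body[2] xor  r1, r4, r1 -> r1=0xaf
body[3] add  r0, r3, #12 -> r0=0x95
body[4] xor  r1, r5, r4 -> r1=0xff
body[5] sub  r1, r1, #45 -> r1=0xd2
body[6] add  r2, r4, #44 -> r2=0x52
epilogue: pop r3=0xfd, sp=0x7e
epilogue: pop r1=0x79, sp=0x7f
epilogue: pop r0=0xb0, sp=0x80
r2 is caller-saved -> body value

REG = 0x52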